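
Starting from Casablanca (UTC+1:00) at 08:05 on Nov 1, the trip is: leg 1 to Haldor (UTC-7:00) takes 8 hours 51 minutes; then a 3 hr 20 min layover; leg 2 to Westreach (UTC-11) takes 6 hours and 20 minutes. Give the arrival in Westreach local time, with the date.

Convert departure to UTC: 08:05 − 1:00 = 07:05 UTC on Nov 1.
Add 8 hours and 51 minutes leg 1 → 15:56 UTC.
Add 3 hours 20 minutes layover in Haldor → 19:16 UTC.
Add 6 hours 20 minutes leg 2 → 01:36 UTC (Nov 2).
Westreach is UTC−11:00, so local arrival = 01:36 − 11:00 = 14:36 on Nov 1.

14:36 on November 1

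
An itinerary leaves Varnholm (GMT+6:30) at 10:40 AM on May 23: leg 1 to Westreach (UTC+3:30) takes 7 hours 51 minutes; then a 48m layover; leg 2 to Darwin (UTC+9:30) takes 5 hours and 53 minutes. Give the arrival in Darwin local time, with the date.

4:12 AM on May 24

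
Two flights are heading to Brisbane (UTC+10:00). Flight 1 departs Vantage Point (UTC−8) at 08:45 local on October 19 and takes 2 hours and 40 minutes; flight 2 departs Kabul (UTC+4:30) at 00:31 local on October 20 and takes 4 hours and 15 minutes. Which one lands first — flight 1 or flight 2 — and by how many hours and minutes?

the first, by 4 hours 51 minutes

Flight 1 in UTC: 08:45 + 8:00 = 16:45 on Oct 19.
+2 hours and 40 minutes → arrive 19:25 UTC on Oct 19.
Flight 2 in UTC: 00:31 − 4:30 = 20:01 on Oct 19.
+4 hours and 15 minutes → arrive 00:16 UTC on Oct 20.
Flight 1 lands earlier by 4 hours 51 minutes.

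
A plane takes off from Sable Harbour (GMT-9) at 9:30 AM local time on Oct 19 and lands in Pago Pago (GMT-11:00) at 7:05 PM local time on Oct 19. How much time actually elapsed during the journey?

11 hours 35 minutes

Departure in UTC: 9:30 AM + 9:00 = 6:30 PM on Oct 19.
Arrival in UTC: 7:05 PM + 11:00 = 6:05 AM on Oct 20.
Elapsed = 6:05 AM − 6:30 PM (+1 day) = 11 hours 35 minutes.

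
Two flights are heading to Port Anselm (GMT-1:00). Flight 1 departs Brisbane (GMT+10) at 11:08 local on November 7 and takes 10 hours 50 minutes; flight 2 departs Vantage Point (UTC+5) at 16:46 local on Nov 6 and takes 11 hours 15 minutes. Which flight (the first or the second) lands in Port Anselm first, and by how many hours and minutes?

the second, by 12 hours 57 minutes

Flight 1 in UTC: 11:08 − 10:00 = 01:08 on Nov 7.
+10 hours and 50 minutes → arrive 11:58 UTC on Nov 7.
Flight 2 in UTC: 16:46 − 5:00 = 11:46 on Nov 6.
+11 hours and 15 minutes → arrive 23:01 UTC on Nov 6.
Flight 2 lands earlier by 12 hours 57 minutes.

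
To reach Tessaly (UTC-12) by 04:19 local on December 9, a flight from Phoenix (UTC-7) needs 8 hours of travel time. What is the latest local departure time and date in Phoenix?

Target arrival in UTC: 04:19 + 12:00 = 16:19 on Dec 9.
Subtract 8 hours → departure 08:19 UTC on Dec 9.
Phoenix is UTC−7:00: 08:19 − 7:00 = 01:19 on Dec 9.

01:19 on Dec 9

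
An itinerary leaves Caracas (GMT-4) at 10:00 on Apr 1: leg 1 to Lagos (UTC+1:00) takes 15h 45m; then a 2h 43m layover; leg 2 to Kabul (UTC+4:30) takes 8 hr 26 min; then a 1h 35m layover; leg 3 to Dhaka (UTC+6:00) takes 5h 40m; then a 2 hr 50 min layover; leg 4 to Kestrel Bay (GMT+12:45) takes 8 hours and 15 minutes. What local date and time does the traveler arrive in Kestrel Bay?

23:59 on April 3

Convert departure to UTC: 10:00 + 4:00 = 14:00 UTC on Apr 1.
Add 15 hours 45 minutes leg 1 → 05:45 UTC (Apr 2).
Add 2 hours and 43 minutes layover in Lagos → 08:28 UTC.
Add 8 hours 26 minutes leg 2 → 16:54 UTC.
Add 1 hour and 35 minutes layover in Kabul → 18:29 UTC.
Add 5 hours 40 minutes leg 3 → 00:09 UTC (Apr 3).
Add 2 hours 50 minutes layover in Dhaka → 02:59 UTC.
Add 8 hours and 15 minutes leg 4 → 11:14 UTC.
Kestrel Bay is UTC+12:45, so local arrival = 11:14 + 12:45 = 23:59 on Apr 3.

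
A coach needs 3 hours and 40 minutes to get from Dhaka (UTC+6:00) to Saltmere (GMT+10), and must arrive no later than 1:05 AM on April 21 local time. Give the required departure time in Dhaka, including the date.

5:25 PM on Apr 20

Target arrival in UTC: 1:05 AM − 10:00 = 3:05 PM on Apr 20.
Subtract 3 hours and 40 minutes → departure 11:25 AM UTC on Apr 20.
Dhaka is UTC+6:00: 11:25 AM + 6:00 = 5:25 PM on Apr 20.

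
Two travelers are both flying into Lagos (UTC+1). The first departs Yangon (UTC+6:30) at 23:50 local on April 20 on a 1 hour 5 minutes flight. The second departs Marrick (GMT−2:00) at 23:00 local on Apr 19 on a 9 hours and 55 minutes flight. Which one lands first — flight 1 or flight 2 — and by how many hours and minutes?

the second, by 7 hours 30 minutes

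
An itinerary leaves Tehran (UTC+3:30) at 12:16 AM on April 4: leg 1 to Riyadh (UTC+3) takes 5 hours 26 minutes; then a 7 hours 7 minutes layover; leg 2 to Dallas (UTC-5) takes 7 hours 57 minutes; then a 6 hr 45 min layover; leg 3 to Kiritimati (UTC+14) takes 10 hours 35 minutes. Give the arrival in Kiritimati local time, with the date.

Convert departure to UTC: 12:16 AM − 3:30 = 8:46 PM UTC on Apr 3.
Add 5 hours and 26 minutes leg 1 → 2:12 AM UTC (Apr 4).
Add 7 hours 7 minutes layover in Riyadh → 9:19 AM UTC.
Add 7 hours and 57 minutes leg 2 → 5:16 PM UTC.
Add 6 hours 45 minutes layover in Dallas → 12:01 AM UTC (Apr 5).
Add 10 hours 35 minutes leg 3 → 10:36 AM UTC.
Kiritimati is UTC+14:00, so local arrival = 10:36 AM + 14:00 = 12:36 AM on Apr 6.

12:36 AM on Apr 6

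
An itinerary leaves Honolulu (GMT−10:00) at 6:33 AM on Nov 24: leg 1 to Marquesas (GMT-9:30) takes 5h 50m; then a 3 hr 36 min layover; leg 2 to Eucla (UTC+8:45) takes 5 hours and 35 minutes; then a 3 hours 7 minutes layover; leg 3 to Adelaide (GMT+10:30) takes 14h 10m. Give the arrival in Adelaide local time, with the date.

11:21 AM on November 26

Convert departure to UTC: 6:33 AM + 10:00 = 4:33 PM UTC on Nov 24.
Add 5 hours 50 minutes leg 1 → 10:23 PM UTC.
Add 3 hours and 36 minutes layover in Marquesas → 1:59 AM UTC (Nov 25).
Add 5 hours and 35 minutes leg 2 → 7:34 AM UTC.
Add 3 hours and 7 minutes layover in Eucla → 10:41 AM UTC.
Add 14 hours and 10 minutes leg 3 → 12:51 AM UTC (Nov 26).
Adelaide is UTC+10:30, so local arrival = 12:51 AM + 10:30 = 11:21 AM on Nov 26.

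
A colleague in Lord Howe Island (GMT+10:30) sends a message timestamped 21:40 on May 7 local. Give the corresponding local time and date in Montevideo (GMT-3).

In UTC: 21:40 − 10:30 = 11:10 on May 7.
Montevideo is UTC−3:00: 11:10 − 3:00 = 08:10 on May 7.

08:10 on May 7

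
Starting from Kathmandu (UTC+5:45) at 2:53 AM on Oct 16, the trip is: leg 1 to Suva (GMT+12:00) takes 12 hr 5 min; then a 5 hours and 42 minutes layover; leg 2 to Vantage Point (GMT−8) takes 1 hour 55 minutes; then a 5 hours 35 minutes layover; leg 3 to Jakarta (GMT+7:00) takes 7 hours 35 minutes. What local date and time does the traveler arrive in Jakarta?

Convert departure to UTC: 2:53 AM − 5:45 = 9:08 PM UTC on Oct 15.
Add 12 hours 5 minutes leg 1 → 9:13 AM UTC (Oct 16).
Add 5 hours and 42 minutes layover in Suva → 2:55 PM UTC.
Add 1 hour 55 minutes leg 2 → 4:50 PM UTC.
Add 5 hours 35 minutes layover in Vantage Point → 10:25 PM UTC.
Add 7 hours 35 minutes leg 3 → 6:00 AM UTC (Oct 17).
Jakarta is UTC+7:00, so local arrival = 6:00 AM + 7:00 = 1:00 PM on Oct 17.

1:00 PM on Oct 17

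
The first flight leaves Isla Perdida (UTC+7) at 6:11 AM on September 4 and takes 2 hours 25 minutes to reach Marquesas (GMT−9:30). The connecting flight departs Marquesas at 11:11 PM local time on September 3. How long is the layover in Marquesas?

7 hours 5 minutes

Convert departure to UTC: 6:11 AM − 7:00 = 11:11 PM UTC on Sep 3.
Add 2 hours 25 minutes flight time → 1:36 AM UTC (Sep 4).
Marquesas is UTC−9:30, so local arrival = 1:36 AM − 9:30 = 4:06 PM on Sep 3.
Layover = 11:11 PM − 4:06 PM = 7 hours 5 minutes.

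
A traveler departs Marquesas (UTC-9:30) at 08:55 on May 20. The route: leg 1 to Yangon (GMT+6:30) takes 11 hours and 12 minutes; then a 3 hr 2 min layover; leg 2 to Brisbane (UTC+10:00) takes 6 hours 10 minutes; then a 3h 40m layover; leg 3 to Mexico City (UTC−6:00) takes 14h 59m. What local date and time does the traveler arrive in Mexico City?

03:28 on May 22

Convert departure to UTC: 08:55 + 9:30 = 18:25 UTC on May 20.
Add 11 hours 12 minutes leg 1 → 05:37 UTC (May 21).
Add 3 hours and 2 minutes layover in Yangon → 08:39 UTC.
Add 6 hours 10 minutes leg 2 → 14:49 UTC.
Add 3 hours 40 minutes layover in Brisbane → 18:29 UTC.
Add 14 hours and 59 minutes leg 3 → 09:28 UTC (May 22).
Mexico City is UTC−6:00, so local arrival = 09:28 − 6:00 = 03:28 on May 22.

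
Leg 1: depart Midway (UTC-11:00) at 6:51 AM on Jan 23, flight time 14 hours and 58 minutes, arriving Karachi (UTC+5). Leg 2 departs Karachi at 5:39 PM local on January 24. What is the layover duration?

Convert departure to UTC: 6:51 AM + 11:00 = 5:51 PM UTC on Jan 23.
Add 14 hours 58 minutes flight time → 8:49 AM UTC (Jan 24).
Karachi is UTC+5:00, so local arrival = 8:49 AM + 5:00 = 1:49 PM on Jan 24.
Layover = 5:39 PM − 1:49 PM = 3 hours 50 minutes.

3 hours 50 minutes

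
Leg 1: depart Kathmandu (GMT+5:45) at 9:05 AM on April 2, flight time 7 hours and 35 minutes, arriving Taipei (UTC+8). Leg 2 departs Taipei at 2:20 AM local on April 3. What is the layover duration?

7 hours 25 minutes

Convert departure to UTC: 9:05 AM − 5:45 = 3:20 AM UTC on Apr 2.
Add 7 hours and 35 minutes flight time → 10:55 AM UTC.
Taipei is UTC+8:00, so local arrival = 10:55 AM + 8:00 = 6:55 PM on Apr 2.
Layover = 2:20 AM − 6:55 PM (+1 day) = 7 hours 25 minutes.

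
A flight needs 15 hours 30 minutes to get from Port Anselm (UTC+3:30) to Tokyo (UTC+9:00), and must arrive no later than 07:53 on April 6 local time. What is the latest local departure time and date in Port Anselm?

10:53 on April 5

Target arrival in UTC: 07:53 − 9:00 = 22:53 on Apr 5.
Subtract 15 hours and 30 minutes → departure 07:23 UTC on Apr 5.
Port Anselm is UTC+3:30: 07:23 + 3:30 = 10:53 on Apr 5.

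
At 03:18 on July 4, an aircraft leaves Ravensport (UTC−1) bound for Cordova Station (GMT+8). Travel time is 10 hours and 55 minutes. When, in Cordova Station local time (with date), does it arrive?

Convert departure to UTC: 03:18 + 1:00 = 04:18 UTC on Jul 4.
Add 10 hours and 55 minutes travel time → 15:13 UTC.
Cordova Station is UTC+8:00, so local arrival = 15:13 + 8:00 = 23:13 on Jul 4.

23:13 on July 4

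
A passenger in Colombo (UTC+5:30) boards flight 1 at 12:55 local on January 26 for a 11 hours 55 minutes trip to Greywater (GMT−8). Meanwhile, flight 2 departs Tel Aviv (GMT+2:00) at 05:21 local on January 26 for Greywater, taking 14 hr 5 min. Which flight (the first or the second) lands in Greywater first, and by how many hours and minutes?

Flight 1 in UTC: 12:55 − 5:30 = 07:25 on Jan 26.
+11 hours and 55 minutes → arrive 19:20 UTC on Jan 26.
Flight 2 in UTC: 05:21 − 2:00 = 03:21 on Jan 26.
+14 hours and 5 minutes → arrive 17:26 UTC on Jan 26.
Flight 2 lands earlier by 1 hour 54 minutes.

the second, by 1 hour 54 minutes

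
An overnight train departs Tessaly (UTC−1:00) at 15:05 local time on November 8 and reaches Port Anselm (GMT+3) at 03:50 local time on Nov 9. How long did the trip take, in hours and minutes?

8 hours 45 minutes

Departure in UTC: 15:05 + 1:00 = 16:05 on Nov 8.
Arrival in UTC: 03:50 − 3:00 = 00:50 on Nov 9.
Elapsed = 00:50 − 16:05 (+1 day) = 8 hours 45 minutes.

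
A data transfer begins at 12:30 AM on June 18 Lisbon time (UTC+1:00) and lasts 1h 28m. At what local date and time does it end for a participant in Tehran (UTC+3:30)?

4:28 AM on June 18

Convert start to UTC: 12:30 AM − 1:00 = 11:30 PM UTC on Jun 17.
Add 1 hour 28 minutes duration → 12:58 AM UTC (Jun 18).
Tehran is UTC+3:30, so local end time = 12:58 AM + 3:30 = 4:28 AM on Jun 18.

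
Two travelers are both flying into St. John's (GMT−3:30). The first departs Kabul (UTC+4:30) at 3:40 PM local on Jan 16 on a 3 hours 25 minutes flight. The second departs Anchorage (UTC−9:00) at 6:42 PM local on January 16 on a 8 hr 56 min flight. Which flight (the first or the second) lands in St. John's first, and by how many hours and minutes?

Flight 1 in UTC: 3:40 PM − 4:30 = 11:10 AM on Jan 16.
+3 hours and 25 minutes → arrive 2:35 PM UTC on Jan 16.
Flight 2 in UTC: 6:42 PM + 9:00 = 3:42 AM on Jan 17.
+8 hours and 56 minutes → arrive 12:38 PM UTC on Jan 17.
Flight 1 lands earlier by 22 hours 3 minutes.

the first, by 22 hours 3 minutes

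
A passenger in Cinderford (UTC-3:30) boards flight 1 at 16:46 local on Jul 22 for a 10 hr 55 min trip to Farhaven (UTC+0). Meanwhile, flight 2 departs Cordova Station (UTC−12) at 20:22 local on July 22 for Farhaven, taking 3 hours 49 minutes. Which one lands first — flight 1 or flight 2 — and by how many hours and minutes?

Flight 1 in UTC: 16:46 + 3:30 = 20:16 on Jul 22.
+10 hours and 55 minutes → arrive 07:11 UTC on Jul 23.
Flight 2 in UTC: 20:22 + 12:00 = 08:22 on Jul 23.
+3 hours and 49 minutes → arrive 12:11 UTC on Jul 23.
Flight 1 lands earlier by 5 hours.

the first, by 5 hours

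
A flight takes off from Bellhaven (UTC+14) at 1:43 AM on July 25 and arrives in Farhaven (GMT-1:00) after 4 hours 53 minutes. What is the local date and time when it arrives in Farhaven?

Farhaven is 15:00 behind Bellhaven.
After 4 hours 53 minutes it is 6:36 AM in Bellhaven.
Shift by the zone difference: 6:36 AM − 15:00 = 3:36 PM on Jul 24 in Farhaven.

3:36 PM on July 24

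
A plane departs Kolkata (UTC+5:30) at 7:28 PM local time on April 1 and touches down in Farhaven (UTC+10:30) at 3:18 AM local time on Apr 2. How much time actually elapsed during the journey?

2 hours 50 minutes

Departure in UTC: 7:28 PM − 5:30 = 1:58 PM on Apr 1.
Arrival in UTC: 3:18 AM − 10:30 = 4:48 PM on Apr 1.
Elapsed = 4:48 PM − 1:58 PM = 2 hours 50 minutes.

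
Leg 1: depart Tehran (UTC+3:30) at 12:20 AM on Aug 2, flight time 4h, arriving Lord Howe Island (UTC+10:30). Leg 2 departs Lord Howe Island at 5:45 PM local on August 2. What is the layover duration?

6 hours 25 minutes

Convert departure to UTC: 12:20 AM − 3:30 = 8:50 PM UTC on Aug 1.
Add 4 hours flight time → 12:50 AM UTC (Aug 2).
Lord Howe Island is UTC+10:30, so local arrival = 12:50 AM + 10:30 = 11:20 AM on Aug 2.
Layover = 5:45 PM − 11:20 AM = 6 hours 25 minutes.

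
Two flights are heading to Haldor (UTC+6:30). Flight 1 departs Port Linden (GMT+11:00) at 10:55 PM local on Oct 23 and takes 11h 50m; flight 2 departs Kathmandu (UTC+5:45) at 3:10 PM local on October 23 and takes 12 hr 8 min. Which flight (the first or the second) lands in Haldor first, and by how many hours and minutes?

the second, by 2 hours 12 minutes

Flight 1 in UTC: 10:55 PM − 11:00 = 11:55 AM on Oct 23.
+11 hours and 50 minutes → arrive 11:45 PM UTC on Oct 23.
Flight 2 in UTC: 3:10 PM − 5:45 = 9:25 AM on Oct 23.
+12 hours and 8 minutes → arrive 9:33 PM UTC on Oct 23.
Flight 2 lands earlier by 2 hours 12 minutes.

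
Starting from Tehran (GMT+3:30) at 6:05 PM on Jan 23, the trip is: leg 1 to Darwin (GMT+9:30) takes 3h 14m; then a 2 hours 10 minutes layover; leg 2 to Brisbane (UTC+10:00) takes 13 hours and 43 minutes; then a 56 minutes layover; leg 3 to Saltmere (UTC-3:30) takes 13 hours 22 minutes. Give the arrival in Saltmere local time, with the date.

8:30 PM on January 24

Convert departure to UTC: 6:05 PM − 3:30 = 2:35 PM UTC on Jan 23.
Add 3 hours 14 minutes leg 1 → 5:49 PM UTC.
Add 2 hours and 10 minutes layover in Darwin → 7:59 PM UTC.
Add 13 hours and 43 minutes leg 2 → 9:42 AM UTC (Jan 24).
Add 56 minutes layover in Brisbane → 10:38 AM UTC.
Add 13 hours 22 minutes leg 3 → 12:00 AM UTC (Jan 25).
Saltmere is UTC−3:30, so local arrival = 12:00 AM − 3:30 = 8:30 PM on Jan 24.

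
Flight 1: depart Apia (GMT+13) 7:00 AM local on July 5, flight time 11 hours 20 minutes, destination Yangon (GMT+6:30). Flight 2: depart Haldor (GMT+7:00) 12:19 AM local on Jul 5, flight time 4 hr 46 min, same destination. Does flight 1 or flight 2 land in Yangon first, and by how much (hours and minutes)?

the second, by 7 hours 15 minutes

Flight 1 in UTC: 7:00 AM − 13:00 = 6:00 PM on Jul 4.
+11 hours and 20 minutes → arrive 5:20 AM UTC on Jul 5.
Flight 2 in UTC: 12:19 AM − 7:00 = 5:19 PM on Jul 4.
+4 hours and 46 minutes → arrive 10:05 PM UTC on Jul 4.
Flight 2 lands earlier by 7 hours 15 minutes.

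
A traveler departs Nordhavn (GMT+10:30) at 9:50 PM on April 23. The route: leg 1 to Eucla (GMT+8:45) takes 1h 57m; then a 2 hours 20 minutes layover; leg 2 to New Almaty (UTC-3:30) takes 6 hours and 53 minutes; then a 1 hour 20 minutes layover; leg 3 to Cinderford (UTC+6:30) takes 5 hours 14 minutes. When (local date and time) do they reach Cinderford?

Convert departure to UTC: 9:50 PM − 10:30 = 11:20 AM UTC on Apr 23.
Add 1 hour and 57 minutes leg 1 → 1:17 PM UTC.
Add 2 hours and 20 minutes layover in Eucla → 3:37 PM UTC.
Add 6 hours and 53 minutes leg 2 → 10:30 PM UTC.
Add 1 hour and 20 minutes layover in New Almaty → 11:50 PM UTC.
Add 5 hours and 14 minutes leg 3 → 5:04 AM UTC (Apr 24).
Cinderford is UTC+6:30, so local arrival = 5:04 AM + 6:30 = 11:34 AM on Apr 24.

11:34 AM on April 24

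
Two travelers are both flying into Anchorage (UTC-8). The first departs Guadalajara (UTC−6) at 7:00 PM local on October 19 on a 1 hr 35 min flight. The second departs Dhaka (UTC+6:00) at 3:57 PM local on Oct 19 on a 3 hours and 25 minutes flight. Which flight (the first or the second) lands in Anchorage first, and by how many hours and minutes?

Flight 1 in UTC: 7:00 PM + 6:00 = 1:00 AM on Oct 20.
+1 hour and 35 minutes → arrive 2:35 AM UTC on Oct 20.
Flight 2 in UTC: 3:57 PM − 6:00 = 9:57 AM on Oct 19.
+3 hours 25 minutes → arrive 1:22 PM UTC on Oct 19.
Flight 2 lands earlier by 13 hours 13 minutes.

the second, by 13 hours 13 minutes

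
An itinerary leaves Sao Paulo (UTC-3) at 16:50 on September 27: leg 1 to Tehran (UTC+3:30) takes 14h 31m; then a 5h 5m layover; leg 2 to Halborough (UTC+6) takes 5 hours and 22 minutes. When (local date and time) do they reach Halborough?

Convert departure to UTC: 16:50 + 3:00 = 19:50 UTC on Sep 27.
Add 14 hours and 31 minutes leg 1 → 10:21 UTC (Sep 28).
Add 5 hours 5 minutes layover in Tehran → 15:26 UTC.
Add 5 hours and 22 minutes leg 2 → 20:48 UTC.
Halborough is UTC+6:00, so local arrival = 20:48 + 6:00 = 02:48 on Sep 29.

02:48 on September 29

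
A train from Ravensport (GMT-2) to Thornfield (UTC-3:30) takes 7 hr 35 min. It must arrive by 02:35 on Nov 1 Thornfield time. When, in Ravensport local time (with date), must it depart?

20:30 on Oct 31

Target arrival in UTC: 02:35 + 3:30 = 06:05 on Nov 1.
Subtract 7 hours and 35 minutes → departure 22:30 UTC on Oct 31.
Ravensport is UTC−2:00: 22:30 − 2:00 = 20:30 on Oct 31.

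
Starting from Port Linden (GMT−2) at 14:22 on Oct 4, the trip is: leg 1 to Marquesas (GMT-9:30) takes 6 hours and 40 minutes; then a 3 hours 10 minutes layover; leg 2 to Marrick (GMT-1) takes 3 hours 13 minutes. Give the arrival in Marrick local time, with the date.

04:25 on Oct 5

Convert departure to UTC: 14:22 + 2:00 = 16:22 UTC on Oct 4.
Add 6 hours 40 minutes leg 1 → 23:02 UTC.
Add 3 hours and 10 minutes layover in Marquesas → 02:12 UTC (Oct 5).
Add 3 hours and 13 minutes leg 2 → 05:25 UTC.
Marrick is UTC−1:00, so local arrival = 05:25 − 1:00 = 04:25 on Oct 5.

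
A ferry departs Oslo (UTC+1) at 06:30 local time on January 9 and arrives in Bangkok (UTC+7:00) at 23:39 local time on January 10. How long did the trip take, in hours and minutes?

35 hours 9 minutes

Bangkok is 6:00 ahead of Oslo.
Clock-face elapsed time (ignoring zones) is 41 hours 9 minutes.
Actual elapsed = 41 hours 9 minutes − 6:00 = 35 hours 9 minutes.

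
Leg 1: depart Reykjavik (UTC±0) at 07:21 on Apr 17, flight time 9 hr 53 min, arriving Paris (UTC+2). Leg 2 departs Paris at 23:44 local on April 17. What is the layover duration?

4 hours 30 minutes

Reykjavik is at UTC+0, so departure is already 07:21 UTC on Apr 17.
Add 9 hours 53 minutes flight time → 17:14 UTC.
Paris is UTC+2:00, so local arrival = 17:14 + 2:00 = 19:14 on Apr 17.
Layover = 23:44 − 19:14 = 4 hours 30 minutes.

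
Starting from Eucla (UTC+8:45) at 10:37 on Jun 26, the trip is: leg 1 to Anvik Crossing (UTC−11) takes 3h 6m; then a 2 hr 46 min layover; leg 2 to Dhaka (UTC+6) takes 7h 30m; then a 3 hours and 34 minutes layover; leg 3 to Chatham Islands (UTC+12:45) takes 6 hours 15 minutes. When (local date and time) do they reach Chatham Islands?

Convert departure to UTC: 10:37 − 8:45 = 01:52 UTC on Jun 26.
Add 3 hours 6 minutes leg 1 → 04:58 UTC.
Add 2 hours and 46 minutes layover in Anvik Crossing → 07:44 UTC.
Add 7 hours 30 minutes leg 2 → 15:14 UTC.
Add 3 hours 34 minutes layover in Dhaka → 18:48 UTC.
Add 6 hours and 15 minutes leg 3 → 01:03 UTC (Jun 27).
Chatham Islands is UTC+12:45, so local arrival = 01:03 + 12:45 = 13:48 on Jun 27.

13:48 on June 27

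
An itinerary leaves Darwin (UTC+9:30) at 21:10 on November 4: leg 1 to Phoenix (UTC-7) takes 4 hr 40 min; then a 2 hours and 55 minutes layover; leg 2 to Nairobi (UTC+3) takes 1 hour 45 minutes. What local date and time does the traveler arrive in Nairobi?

Convert departure to UTC: 21:10 − 9:30 = 11:40 UTC on Nov 4.
Add 4 hours 40 minutes leg 1 → 16:20 UTC.
Add 2 hours 55 minutes layover in Phoenix → 19:15 UTC.
Add 1 hour 45 minutes leg 2 → 21:00 UTC.
Nairobi is UTC+3:00, so local arrival = 21:00 + 3:00 = 00:00 on Nov 5.

00:00 on Nov 5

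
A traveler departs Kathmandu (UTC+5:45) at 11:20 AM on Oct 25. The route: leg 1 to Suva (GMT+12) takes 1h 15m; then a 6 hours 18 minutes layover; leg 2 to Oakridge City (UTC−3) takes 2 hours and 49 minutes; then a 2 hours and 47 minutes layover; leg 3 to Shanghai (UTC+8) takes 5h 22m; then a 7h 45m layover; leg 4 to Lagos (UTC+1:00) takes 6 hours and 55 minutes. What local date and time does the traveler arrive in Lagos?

Convert departure to UTC: 11:20 AM − 5:45 = 5:35 AM UTC on Oct 25.
Add 1 hour and 15 minutes leg 1 → 6:50 AM UTC.
Add 6 hours 18 minutes layover in Suva → 1:08 PM UTC.
Add 2 hours and 49 minutes leg 2 → 3:57 PM UTC.
Add 2 hours 47 minutes layover in Oakridge City → 6:44 PM UTC.
Add 5 hours and 22 minutes leg 3 → 12:06 AM UTC (Oct 26).
Add 7 hours 45 minutes layover in Shanghai → 7:51 AM UTC.
Add 6 hours and 55 minutes leg 4 → 2:46 PM UTC.
Lagos is UTC+1:00, so local arrival = 2:46 PM + 1:00 = 3:46 PM on Oct 26.

3:46 PM on October 26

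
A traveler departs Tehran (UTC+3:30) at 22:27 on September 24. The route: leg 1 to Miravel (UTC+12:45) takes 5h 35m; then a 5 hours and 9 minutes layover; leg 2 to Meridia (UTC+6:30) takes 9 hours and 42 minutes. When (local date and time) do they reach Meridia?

Convert departure to UTC: 22:27 − 3:30 = 18:57 UTC on Sep 24.
Add 5 hours 35 minutes leg 1 → 00:32 UTC (Sep 25).
Add 5 hours and 9 minutes layover in Miravel → 05:41 UTC.
Add 9 hours and 42 minutes leg 2 → 15:23 UTC.
Meridia is UTC+6:30, so local arrival = 15:23 + 6:30 = 21:53 on Sep 25.

21:53 on September 25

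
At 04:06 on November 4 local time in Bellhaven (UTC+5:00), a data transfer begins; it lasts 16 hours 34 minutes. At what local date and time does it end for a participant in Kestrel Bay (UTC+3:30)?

Convert start to UTC: 04:06 − 5:00 = 23:06 UTC on Nov 3.
Add 16 hours 34 minutes duration → 15:40 UTC (Nov 4).
Kestrel Bay is UTC+3:30, so local end time = 15:40 + 3:30 = 19:10 on Nov 4.

19:10 on November 4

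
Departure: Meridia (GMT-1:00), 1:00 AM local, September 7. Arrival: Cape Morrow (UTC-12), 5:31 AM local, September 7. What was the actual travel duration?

15 hours 31 minutes

Cape Morrow is 11:00 behind Meridia.
Clock-face elapsed time (ignoring zones) is 4 hours 31 minutes.
Actual elapsed = 4 hours 31 minutes + 11:00 = 15 hours 31 minutes.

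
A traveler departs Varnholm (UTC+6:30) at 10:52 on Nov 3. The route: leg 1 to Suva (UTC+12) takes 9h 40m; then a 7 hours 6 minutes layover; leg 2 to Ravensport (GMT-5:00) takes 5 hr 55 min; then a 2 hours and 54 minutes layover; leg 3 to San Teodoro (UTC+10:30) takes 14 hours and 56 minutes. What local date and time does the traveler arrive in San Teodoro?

07:23 on November 5

Convert departure to UTC: 10:52 − 6:30 = 04:22 UTC on Nov 3.
Add 9 hours and 40 minutes leg 1 → 14:02 UTC.
Add 7 hours 6 minutes layover in Suva → 21:08 UTC.
Add 5 hours 55 minutes leg 2 → 03:03 UTC (Nov 4).
Add 2 hours 54 minutes layover in Ravensport → 05:57 UTC.
Add 14 hours 56 minutes leg 3 → 20:53 UTC.
San Teodoro is UTC+10:30, so local arrival = 20:53 + 10:30 = 07:23 on Nov 5.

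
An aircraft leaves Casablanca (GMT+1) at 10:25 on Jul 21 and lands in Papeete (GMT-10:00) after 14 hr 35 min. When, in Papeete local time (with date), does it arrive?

Papeete is 11:00 behind Casablanca.
After 14 hours and 35 minutes it is 01:00 (Jul 22) in Casablanca.
Shift by the zone difference: 01:00 − 11:00 = 14:00 on Jul 21 in Papeete.

14:00 on Jul 21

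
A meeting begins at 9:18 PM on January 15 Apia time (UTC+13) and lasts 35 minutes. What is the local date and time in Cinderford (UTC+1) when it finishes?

Cinderford is 12:00 behind Apia.
After 35 minutes it is 9:53 PM in Apia.
Shift by the zone difference: 9:53 PM − 12:00 = 9:53 AM on Jan 15 in Cinderford.

9:53 AM on January 15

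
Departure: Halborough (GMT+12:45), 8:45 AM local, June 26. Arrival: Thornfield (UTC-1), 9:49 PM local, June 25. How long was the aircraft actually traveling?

2 hours 49 minutes

Departure in UTC: 8:45 AM − 12:45 = 8:00 PM on Jun 25.
Arrival in UTC: 9:49 PM + 1:00 = 10:49 PM on Jun 25.
Elapsed = 10:49 PM − 8:00 PM = 2 hours 49 minutes.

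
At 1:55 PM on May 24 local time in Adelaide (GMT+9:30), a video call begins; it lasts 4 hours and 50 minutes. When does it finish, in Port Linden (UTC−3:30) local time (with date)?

5:45 AM on May 24

Convert start to UTC: 1:55 PM − 9:30 = 4:25 AM UTC on May 24.
Add 4 hours and 50 minutes duration → 9:15 AM UTC.
Port Linden is UTC−3:30, so local end time = 9:15 AM − 3:30 = 5:45 AM on May 24.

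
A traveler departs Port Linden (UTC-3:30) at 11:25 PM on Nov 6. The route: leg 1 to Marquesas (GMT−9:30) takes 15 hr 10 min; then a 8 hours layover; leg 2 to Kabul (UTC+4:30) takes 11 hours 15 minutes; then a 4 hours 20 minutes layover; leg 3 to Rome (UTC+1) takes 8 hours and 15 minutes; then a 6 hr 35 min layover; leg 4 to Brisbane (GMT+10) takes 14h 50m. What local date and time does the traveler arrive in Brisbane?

Convert departure to UTC: 11:25 PM + 3:30 = 2:55 AM UTC on Nov 7.
Add 15 hours 10 minutes leg 1 → 6:05 PM UTC.
Add 8 hours layover in Marquesas → 2:05 AM UTC (Nov 8).
Add 11 hours 15 minutes leg 2 → 1:20 PM UTC.
Add 4 hours and 20 minutes layover in Kabul → 5:40 PM UTC.
Add 8 hours 15 minutes leg 3 → 1:55 AM UTC (Nov 9).
Add 6 hours and 35 minutes layover in Rome → 8:30 AM UTC.
Add 14 hours and 50 minutes leg 4 → 11:20 PM UTC.
Brisbane is UTC+10:00, so local arrival = 11:20 PM + 10:00 = 9:20 AM on Nov 10.

9:20 AM on Nov 10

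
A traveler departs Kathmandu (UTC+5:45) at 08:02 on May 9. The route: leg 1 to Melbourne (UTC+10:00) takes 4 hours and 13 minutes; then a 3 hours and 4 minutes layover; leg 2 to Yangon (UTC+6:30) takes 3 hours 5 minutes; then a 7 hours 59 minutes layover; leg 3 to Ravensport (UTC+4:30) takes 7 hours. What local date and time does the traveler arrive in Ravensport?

08:08 on May 10

Convert departure to UTC: 08:02 − 5:45 = 02:17 UTC on May 9.
Add 4 hours and 13 minutes leg 1 → 06:30 UTC.
Add 3 hours and 4 minutes layover in Melbourne → 09:34 UTC.
Add 3 hours and 5 minutes leg 2 → 12:39 UTC.
Add 7 hours and 59 minutes layover in Yangon → 20:38 UTC.
Add 7 hours leg 3 → 03:38 UTC (May 10).
Ravensport is UTC+4:30, so local arrival = 03:38 + 4:30 = 08:08 on May 10.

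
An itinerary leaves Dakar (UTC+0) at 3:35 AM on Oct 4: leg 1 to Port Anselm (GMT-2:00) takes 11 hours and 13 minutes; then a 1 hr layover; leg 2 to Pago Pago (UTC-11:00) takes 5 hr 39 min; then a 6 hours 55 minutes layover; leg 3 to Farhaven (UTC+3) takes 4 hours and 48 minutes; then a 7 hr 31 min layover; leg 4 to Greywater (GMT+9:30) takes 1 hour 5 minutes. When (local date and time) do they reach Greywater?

3:16 AM on October 6

Dakar is at UTC+0, so departure is already 3:35 AM UTC on Oct 4.
Add 11 hours 13 minutes leg 1 → 2:48 PM UTC.
Add 1 hour layover in Port Anselm → 3:48 PM UTC.
Add 5 hours and 39 minutes leg 2 → 9:27 PM UTC.
Add 6 hours 55 minutes layover in Pago Pago → 4:22 AM UTC (Oct 5).
Add 4 hours 48 minutes leg 3 → 9:10 AM UTC.
Add 7 hours 31 minutes layover in Farhaven → 4:41 PM UTC.
Add 1 hour and 5 minutes leg 4 → 5:46 PM UTC.
Greywater is UTC+9:30, so local arrival = 5:46 PM + 9:30 = 3:16 AM on Oct 6.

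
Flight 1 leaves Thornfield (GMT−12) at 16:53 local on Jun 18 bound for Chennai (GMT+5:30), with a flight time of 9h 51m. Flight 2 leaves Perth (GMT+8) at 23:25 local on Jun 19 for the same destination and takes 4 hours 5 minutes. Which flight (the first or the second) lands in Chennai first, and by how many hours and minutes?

the first, by 4 hours 46 minutes

Flight 1 in UTC: 16:53 + 12:00 = 04:53 on Jun 19.
+9 hours 51 minutes → arrive 14:44 UTC on Jun 19.
Flight 2 in UTC: 23:25 − 8:00 = 15:25 on Jun 19.
+4 hours and 5 minutes → arrive 19:30 UTC on Jun 19.
Flight 1 lands earlier by 4 hours 46 minutes.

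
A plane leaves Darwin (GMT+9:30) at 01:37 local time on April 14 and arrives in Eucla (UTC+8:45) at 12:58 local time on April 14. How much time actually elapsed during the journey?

12 hours 6 minutes

Departure in UTC: 01:37 − 9:30 = 16:07 on Apr 13.
Arrival in UTC: 12:58 − 8:45 = 04:13 on Apr 14.
Elapsed = 04:13 − 16:07 (+1 day) = 12 hours 6 minutes.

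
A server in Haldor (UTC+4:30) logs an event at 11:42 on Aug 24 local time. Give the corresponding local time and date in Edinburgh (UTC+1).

08:12 on August 24

In UTC: 11:42 − 4:30 = 07:12 on Aug 24.
Edinburgh is UTC+1:00: 07:12 + 1:00 = 08:12 on Aug 24.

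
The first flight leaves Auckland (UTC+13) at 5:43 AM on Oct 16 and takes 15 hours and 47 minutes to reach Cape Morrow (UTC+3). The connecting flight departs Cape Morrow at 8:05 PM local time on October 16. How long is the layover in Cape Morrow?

Convert departure to UTC: 5:43 AM − 13:00 = 4:43 PM UTC on Oct 15.
Add 15 hours and 47 minutes flight time → 8:30 AM UTC (Oct 16).
Cape Morrow is UTC+3:00, so local arrival = 8:30 AM + 3:00 = 11:30 AM on Oct 16.
Layover = 8:05 PM − 11:30 AM = 8 hours 35 minutes.

8 hours 35 minutes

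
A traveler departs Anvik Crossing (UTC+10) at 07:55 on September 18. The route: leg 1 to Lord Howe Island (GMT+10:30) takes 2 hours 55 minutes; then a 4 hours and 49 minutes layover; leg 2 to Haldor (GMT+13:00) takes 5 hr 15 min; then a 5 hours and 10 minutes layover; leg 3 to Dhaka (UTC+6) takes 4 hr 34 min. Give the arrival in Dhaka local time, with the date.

02:38 on September 19

Convert departure to UTC: 07:55 − 10:00 = 21:55 UTC on Sep 17.
Add 2 hours and 55 minutes leg 1 → 00:50 UTC (Sep 18).
Add 4 hours and 49 minutes layover in Lord Howe Island → 05:39 UTC.
Add 5 hours 15 minutes leg 2 → 10:54 UTC.
Add 5 hours and 10 minutes layover in Haldor → 16:04 UTC.
Add 4 hours and 34 minutes leg 3 → 20:38 UTC.
Dhaka is UTC+6:00, so local arrival = 20:38 + 6:00 = 02:38 on Sep 19.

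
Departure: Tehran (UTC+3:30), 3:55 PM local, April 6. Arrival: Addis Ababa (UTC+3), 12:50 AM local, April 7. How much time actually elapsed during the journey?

9 hours 25 minutes

Departure in UTC: 3:55 PM − 3:30 = 12:25 PM on Apr 6.
Arrival in UTC: 12:50 AM − 3:00 = 9:50 PM on Apr 6.
Elapsed = 9:50 PM − 12:25 PM = 9 hours 25 minutes.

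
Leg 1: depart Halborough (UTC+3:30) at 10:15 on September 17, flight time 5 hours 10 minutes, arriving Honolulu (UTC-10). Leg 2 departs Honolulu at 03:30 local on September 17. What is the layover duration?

Convert departure to UTC: 10:15 − 3:30 = 06:45 UTC on Sep 17.
Add 5 hours and 10 minutes flight time → 11:55 UTC.
Honolulu is UTC−10:00, so local arrival = 11:55 − 10:00 = 01:55 on Sep 17.
Layover = 03:30 − 01:55 = 1 hour 35 minutes.

1 hour 35 minutes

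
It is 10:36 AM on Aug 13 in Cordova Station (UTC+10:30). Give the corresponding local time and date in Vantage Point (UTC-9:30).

2:36 PM on Aug 12

In UTC: 10:36 AM − 10:30 = 12:06 AM on Aug 13.
Vantage Point is UTC−9:30: 12:06 AM − 9:30 = 2:36 PM on Aug 12.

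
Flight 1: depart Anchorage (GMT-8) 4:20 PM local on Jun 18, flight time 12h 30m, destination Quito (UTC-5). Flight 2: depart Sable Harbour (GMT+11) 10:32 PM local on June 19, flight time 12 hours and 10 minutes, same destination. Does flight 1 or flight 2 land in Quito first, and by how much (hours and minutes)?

the first, by 10 hours 52 minutes

Flight 1 in UTC: 4:20 PM + 8:00 = 12:20 AM on Jun 19.
+12 hours 30 minutes → arrive 12:50 PM UTC on Jun 19.
Flight 2 in UTC: 10:32 PM − 11:00 = 11:32 AM on Jun 19.
+12 hours 10 minutes → arrive 11:42 PM UTC on Jun 19.
Flight 1 lands earlier by 10 hours 52 minutes.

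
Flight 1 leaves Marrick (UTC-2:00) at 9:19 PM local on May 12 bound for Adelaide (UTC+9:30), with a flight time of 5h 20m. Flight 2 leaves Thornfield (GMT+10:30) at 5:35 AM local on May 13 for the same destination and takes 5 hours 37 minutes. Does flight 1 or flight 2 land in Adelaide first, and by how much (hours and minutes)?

Flight 1 in UTC: 9:19 PM + 2:00 = 11:19 PM on May 12.
+5 hours and 20 minutes → arrive 4:39 AM UTC on May 13.
Flight 2 in UTC: 5:35 AM − 10:30 = 7:05 PM on May 12.
+5 hours and 37 minutes → arrive 12:42 AM UTC on May 13.
Flight 2 lands earlier by 3 hours 57 minutes.

the second, by 3 hours 57 minutes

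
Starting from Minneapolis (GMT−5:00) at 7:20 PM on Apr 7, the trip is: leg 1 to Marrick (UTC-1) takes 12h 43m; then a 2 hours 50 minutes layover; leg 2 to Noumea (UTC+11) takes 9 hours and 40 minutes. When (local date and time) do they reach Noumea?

Convert departure to UTC: 7:20 PM + 5:00 = 12:20 AM UTC on Apr 8.
Add 12 hours and 43 minutes leg 1 → 1:03 PM UTC.
Add 2 hours 50 minutes layover in Marrick → 3:53 PM UTC.
Add 9 hours 40 minutes leg 2 → 1:33 AM UTC (Apr 9).
Noumea is UTC+11:00, so local arrival = 1:33 AM + 11:00 = 12:33 PM on Apr 9.

12:33 PM on Apr 9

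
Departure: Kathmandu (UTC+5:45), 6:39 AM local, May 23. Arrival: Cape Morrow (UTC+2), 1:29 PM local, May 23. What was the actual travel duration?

Departure in UTC: 6:39 AM − 5:45 = 12:54 AM on May 23.
Arrival in UTC: 1:29 PM − 2:00 = 11:29 AM on May 23.
Elapsed = 11:29 AM − 12:54 AM = 10 hours 35 minutes.

10 hours 35 minutes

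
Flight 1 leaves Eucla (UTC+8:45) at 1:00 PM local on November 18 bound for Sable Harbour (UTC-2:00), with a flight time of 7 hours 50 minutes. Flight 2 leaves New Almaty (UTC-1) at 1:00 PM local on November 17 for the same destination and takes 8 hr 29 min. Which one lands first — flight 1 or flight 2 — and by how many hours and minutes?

the second, by 13 hours 36 minutes

Flight 1 in UTC: 1:00 PM − 8:45 = 4:15 AM on Nov 18.
+7 hours and 50 minutes → arrive 12:05 PM UTC on Nov 18.
Flight 2 in UTC: 1:00 PM + 1:00 = 2:00 PM on Nov 17.
+8 hours and 29 minutes → arrive 10:29 PM UTC on Nov 17.
Flight 2 lands earlier by 13 hours 36 minutes.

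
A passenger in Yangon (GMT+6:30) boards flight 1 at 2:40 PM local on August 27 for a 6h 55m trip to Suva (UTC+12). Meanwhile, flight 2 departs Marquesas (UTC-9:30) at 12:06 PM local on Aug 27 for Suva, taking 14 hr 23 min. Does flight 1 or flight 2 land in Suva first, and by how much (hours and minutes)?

Flight 1 in UTC: 2:40 PM − 6:30 = 8:10 AM on Aug 27.
+6 hours and 55 minutes → arrive 3:05 PM UTC on Aug 27.
Flight 2 in UTC: 12:06 PM + 9:30 = 9:36 PM on Aug 27.
+14 hours and 23 minutes → arrive 11:59 AM UTC on Aug 28.
Flight 1 lands earlier by 20 hours 54 minutes.

the first, by 20 hours 54 minutes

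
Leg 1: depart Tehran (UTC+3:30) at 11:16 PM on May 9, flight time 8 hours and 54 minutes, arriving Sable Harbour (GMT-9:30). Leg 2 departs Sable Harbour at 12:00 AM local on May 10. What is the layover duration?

Convert departure to UTC: 11:16 PM − 3:30 = 7:46 PM UTC on May 9.
Add 8 hours and 54 minutes flight time → 4:40 AM UTC (May 10).
Sable Harbour is UTC−9:30, so local arrival = 4:40 AM − 9:30 = 7:10 PM on May 9.
Layover = 12:00 AM − 7:10 PM (+1 day) = 4 hours 50 minutes.

4 hours 50 minutes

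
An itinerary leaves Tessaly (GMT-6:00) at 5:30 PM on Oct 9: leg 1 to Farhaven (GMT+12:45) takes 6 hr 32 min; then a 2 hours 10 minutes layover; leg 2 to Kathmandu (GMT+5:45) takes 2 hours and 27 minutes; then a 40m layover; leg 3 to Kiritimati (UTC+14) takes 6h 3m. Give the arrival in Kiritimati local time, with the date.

7:22 AM on Oct 11

Convert departure to UTC: 5:30 PM + 6:00 = 11:30 PM UTC on Oct 9.
Add 6 hours 32 minutes leg 1 → 6:02 AM UTC (Oct 10).
Add 2 hours and 10 minutes layover in Farhaven → 8:12 AM UTC.
Add 2 hours 27 minutes leg 2 → 10:39 AM UTC.
Add 40 minutes layover in Kathmandu → 11:19 AM UTC.
Add 6 hours 3 minutes leg 3 → 5:22 PM UTC.
Kiritimati is UTC+14:00, so local arrival = 5:22 PM + 14:00 = 7:22 AM on Oct 11.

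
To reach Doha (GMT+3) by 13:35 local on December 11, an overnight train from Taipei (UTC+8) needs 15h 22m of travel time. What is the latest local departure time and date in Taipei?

03:13 on December 11

Target arrival in UTC: 13:35 − 3:00 = 10:35 on Dec 11.
Subtract 15 hours and 22 minutes → departure 19:13 UTC on Dec 10.
Taipei is UTC+8:00: 19:13 + 8:00 = 03:13 on Dec 11.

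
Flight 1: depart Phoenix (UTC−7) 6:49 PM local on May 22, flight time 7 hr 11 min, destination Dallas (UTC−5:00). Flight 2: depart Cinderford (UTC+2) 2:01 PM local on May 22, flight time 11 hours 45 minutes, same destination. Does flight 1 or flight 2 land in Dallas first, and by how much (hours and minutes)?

Flight 1 in UTC: 6:49 PM + 7:00 = 1:49 AM on May 23.
+7 hours and 11 minutes → arrive 9:00 AM UTC on May 23.
Flight 2 in UTC: 2:01 PM − 2:00 = 12:01 PM on May 22.
+11 hours 45 minutes → arrive 11:46 PM UTC on May 22.
Flight 2 lands earlier by 9 hours 14 minutes.

the second, by 9 hours 14 minutes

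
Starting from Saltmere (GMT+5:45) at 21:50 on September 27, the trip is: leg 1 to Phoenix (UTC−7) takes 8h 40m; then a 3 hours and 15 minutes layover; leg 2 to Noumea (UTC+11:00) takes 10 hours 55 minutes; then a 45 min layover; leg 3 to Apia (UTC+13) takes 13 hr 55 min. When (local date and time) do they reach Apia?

18:35 on September 29

Convert departure to UTC: 21:50 − 5:45 = 16:05 UTC on Sep 27.
Add 8 hours and 40 minutes leg 1 → 00:45 UTC (Sep 28).
Add 3 hours and 15 minutes layover in Phoenix → 04:00 UTC.
Add 10 hours 55 minutes leg 2 → 14:55 UTC.
Add 45 minutes layover in Noumea → 15:40 UTC.
Add 13 hours 55 minutes leg 3 → 05:35 UTC (Sep 29).
Apia is UTC+13:00, so local arrival = 05:35 + 13:00 = 18:35 on Sep 29.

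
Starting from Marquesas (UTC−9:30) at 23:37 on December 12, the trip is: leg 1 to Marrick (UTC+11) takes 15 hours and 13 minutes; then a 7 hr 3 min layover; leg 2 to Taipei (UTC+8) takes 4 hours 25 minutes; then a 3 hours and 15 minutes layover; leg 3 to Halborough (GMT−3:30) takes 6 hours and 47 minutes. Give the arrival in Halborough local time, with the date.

18:20 on December 14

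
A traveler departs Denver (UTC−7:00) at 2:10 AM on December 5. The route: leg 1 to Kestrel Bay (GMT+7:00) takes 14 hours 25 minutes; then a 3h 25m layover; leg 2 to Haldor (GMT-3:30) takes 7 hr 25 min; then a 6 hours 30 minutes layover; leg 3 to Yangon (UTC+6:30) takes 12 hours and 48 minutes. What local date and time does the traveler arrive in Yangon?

12:13 PM on Dec 7

Convert departure to UTC: 2:10 AM + 7:00 = 9:10 AM UTC on Dec 5.
Add 14 hours and 25 minutes leg 1 → 11:35 PM UTC.
Add 3 hours 25 minutes layover in Kestrel Bay → 3:00 AM UTC (Dec 6).
Add 7 hours 25 minutes leg 2 → 10:25 AM UTC.
Add 6 hours and 30 minutes layover in Haldor → 4:55 PM UTC.
Add 12 hours and 48 minutes leg 3 → 5:43 AM UTC (Dec 7).
Yangon is UTC+6:30, so local arrival = 5:43 AM + 6:30 = 12:13 PM on Dec 7.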